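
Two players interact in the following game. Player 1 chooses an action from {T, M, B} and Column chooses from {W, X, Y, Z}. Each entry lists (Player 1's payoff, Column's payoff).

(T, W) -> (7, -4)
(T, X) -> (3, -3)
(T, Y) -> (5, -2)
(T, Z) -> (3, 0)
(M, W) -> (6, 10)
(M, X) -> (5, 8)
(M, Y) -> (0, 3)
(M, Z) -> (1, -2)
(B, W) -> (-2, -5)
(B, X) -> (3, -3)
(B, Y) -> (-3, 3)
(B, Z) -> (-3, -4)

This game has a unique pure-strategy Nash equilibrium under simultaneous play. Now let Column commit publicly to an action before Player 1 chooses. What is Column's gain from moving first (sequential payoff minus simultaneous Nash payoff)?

Backward induction with Column moving first.
- W → Player 1 plays T (best of 7, 6, -2); Column gets -4.
- X → Player 1 plays M (best of 3, 5, 3); Column gets 8.
- Y → Player 1 plays T (best of 5, 0, -3); Column gets -2.
- Z → Player 1 plays T (best of 3, 1, -3); Column gets 0.
Column's induced payoffs are -4, 8, -2, 0, so Column commits to X. Subgame-perfect outcome: (M, X) with payoffs (5, 8).
Now find the simultaneous Nash equilibrium.
Player 1's best replies: W→T; X→M; Y→T; Z→T.
Column's best replies: T→Z; M→W; B→Y.
Only (T, Z) has each player best-responding; Nash payoffs (3, 0).
Column's commitment gain: 8 − 0 = 8.

8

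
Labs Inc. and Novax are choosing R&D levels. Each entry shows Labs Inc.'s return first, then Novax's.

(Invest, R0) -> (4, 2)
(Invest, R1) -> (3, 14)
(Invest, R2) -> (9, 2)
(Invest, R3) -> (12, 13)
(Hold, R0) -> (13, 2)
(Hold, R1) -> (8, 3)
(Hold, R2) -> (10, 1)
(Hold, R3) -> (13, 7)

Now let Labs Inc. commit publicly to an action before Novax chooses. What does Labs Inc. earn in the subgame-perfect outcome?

Backward induction with Labs Inc. moving first.
- Invest: BR = R1, leader payoff 3.
- Hold: BR = R3, leader payoff 13.
Maximizing over 3, 13, Labs Inc. chooses Hold. Subgame-perfect outcome: (Hold, R3) with payoffs (13, 7).

13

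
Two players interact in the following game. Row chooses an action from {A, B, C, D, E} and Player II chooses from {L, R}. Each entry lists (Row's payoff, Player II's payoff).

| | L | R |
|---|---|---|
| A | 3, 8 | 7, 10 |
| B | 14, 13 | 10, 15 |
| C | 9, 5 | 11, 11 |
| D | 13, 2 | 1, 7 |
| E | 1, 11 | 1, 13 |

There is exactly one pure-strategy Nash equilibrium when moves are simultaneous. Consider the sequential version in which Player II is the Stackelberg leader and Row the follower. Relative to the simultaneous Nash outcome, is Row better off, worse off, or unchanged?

Solve by backward induction (Player II leads).
- L: BR = B, leader payoff 13.
- R: BR = C, leader payoff 11.
Player II's induced payoffs are 13, 11, so Player II commits to L. Subgame-perfect outcome: (B, L) with payoffs (14, 13).
Under simultaneous play:
Row's best replies: L→B; R→C.
Player II's best replies: A→R; B→R; C→R; D→R; E→R.
Only (C, R) has each player best-responding; Nash payoffs (11, 11).
Row earns 14 sequentially versus 11 at the Nash outcome: better off.

better off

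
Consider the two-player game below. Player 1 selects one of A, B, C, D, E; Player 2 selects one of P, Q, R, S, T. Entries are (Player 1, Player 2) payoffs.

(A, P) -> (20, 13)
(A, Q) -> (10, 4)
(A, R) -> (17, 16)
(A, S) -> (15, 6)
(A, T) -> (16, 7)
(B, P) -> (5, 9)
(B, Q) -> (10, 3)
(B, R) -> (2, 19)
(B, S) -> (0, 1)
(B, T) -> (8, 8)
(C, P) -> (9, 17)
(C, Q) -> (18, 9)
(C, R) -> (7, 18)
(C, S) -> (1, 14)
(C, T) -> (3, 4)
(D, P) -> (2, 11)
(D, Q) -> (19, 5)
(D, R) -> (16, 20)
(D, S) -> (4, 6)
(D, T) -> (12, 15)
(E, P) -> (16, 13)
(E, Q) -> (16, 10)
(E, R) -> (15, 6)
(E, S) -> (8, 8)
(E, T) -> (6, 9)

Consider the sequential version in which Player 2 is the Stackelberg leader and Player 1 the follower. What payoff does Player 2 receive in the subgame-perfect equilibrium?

16

Player 1 best-responds to each possible Player 2 move:
- P: Player 1 compares 20, 5, 9, 2, 16 and picks A; Player 2 would get 13.
- Q: Player 1 compares 10, 10, 18, 19, 16 and picks D; Player 2 would get 5.
- R: Player 1 compares 17, 2, 7, 16, 15 and picks A; Player 2 would get 16.
- S: Player 1 compares 15, 0, 1, 4, 8 and picks A; Player 2 would get 6.
- T: Player 1 compares 16, 8, 3, 12, 6 and picks A; Player 2 would get 7.
Player 2's induced payoffs are 13, 5, 16, 6, 7, so Player 2 commits to R. Subgame-perfect outcome: (A, R) with payoffs (17, 16).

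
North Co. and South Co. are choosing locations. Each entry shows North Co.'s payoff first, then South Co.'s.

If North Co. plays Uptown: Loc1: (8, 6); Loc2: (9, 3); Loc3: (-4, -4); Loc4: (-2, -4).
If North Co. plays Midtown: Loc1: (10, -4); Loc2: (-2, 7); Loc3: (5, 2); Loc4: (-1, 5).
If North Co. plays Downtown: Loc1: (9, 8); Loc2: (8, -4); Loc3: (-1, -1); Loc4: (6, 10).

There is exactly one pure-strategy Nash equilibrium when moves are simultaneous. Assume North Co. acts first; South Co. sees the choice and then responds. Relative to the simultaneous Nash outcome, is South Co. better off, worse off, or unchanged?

worse off

Solve by backward induction (North Co. leads).
- Uptown: BR = Loc1, leader payoff 8.
- Midtown: BR = Loc2, leader payoff -2.
- Downtown: BR = Loc4, leader payoff 6.
North Co.'s induced payoffs are 8, -2, 6, so North Co. commits to Uptown. Subgame-perfect outcome: (Uptown, Loc1) with payoffs (8, 6).
Now find the simultaneous Nash equilibrium.
North Co.'s best replies: Loc1→Midtown; Loc2→Uptown; Loc3→Midtown; Loc4→Downtown.
South Co.'s best replies: Uptown→Loc1; Midtown→Loc2; Downtown→Loc4.
Only (Downtown, Loc4) has each player best-responding; Nash payoffs (6, 10).
South Co. earns 6 sequentially versus 10 at the Nash outcome: worse off.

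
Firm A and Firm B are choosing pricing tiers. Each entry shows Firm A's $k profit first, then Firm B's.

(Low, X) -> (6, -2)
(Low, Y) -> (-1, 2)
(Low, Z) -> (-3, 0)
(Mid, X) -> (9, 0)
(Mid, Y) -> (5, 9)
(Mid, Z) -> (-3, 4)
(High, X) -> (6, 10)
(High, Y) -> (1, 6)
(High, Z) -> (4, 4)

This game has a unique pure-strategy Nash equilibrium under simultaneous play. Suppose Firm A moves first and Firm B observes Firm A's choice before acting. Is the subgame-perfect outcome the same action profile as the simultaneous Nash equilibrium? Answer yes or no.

Work backward from Firm B's decision.
- Low → Firm B plays Y (best of -2, 2, 0); Firm A gets -1.
- Mid → Firm B plays Y (best of 0, 9, 4); Firm A gets 5.
- High → Firm B plays X (best of 10, 6, 4); Firm A gets 6.
Maximizing over -1, 5, 6, Firm A chooses High. Subgame-perfect outcome: (High, X) with payoffs (6, 10).
Under simultaneous play:
Firm A's best replies: X→Mid; Y→Mid; Z→High.
Firm B's best replies: Low→Y; Mid→Y; High→X.
Only (Mid, Y) has each player best-responding; Nash payoffs (5, 9).
Sequential outcome (High, X) differs from the Nash profile (Mid, Y).

no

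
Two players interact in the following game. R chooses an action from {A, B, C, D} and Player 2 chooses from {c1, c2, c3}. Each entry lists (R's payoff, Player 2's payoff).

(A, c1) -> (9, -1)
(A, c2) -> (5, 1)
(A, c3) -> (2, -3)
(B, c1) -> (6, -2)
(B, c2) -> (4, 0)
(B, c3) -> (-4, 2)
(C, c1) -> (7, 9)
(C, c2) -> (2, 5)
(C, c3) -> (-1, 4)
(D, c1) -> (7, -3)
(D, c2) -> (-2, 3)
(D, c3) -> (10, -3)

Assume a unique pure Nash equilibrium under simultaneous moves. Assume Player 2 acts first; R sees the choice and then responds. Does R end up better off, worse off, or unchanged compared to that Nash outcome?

unchanged

R best-responds to each possible Player 2 move:
- c1: BR = A, leader payoff -1.
- c2: BR = A, leader payoff 1.
- c3: BR = D, leader payoff -3.
Among -1, 1, -3, the best is 1 at c2. Subgame-perfect outcome: (A, c2) with payoffs (5, 1).
Now find the simultaneous Nash equilibrium.
R's best replies: c1→A; c2→A; c3→D.
Player 2's best replies: A→c2; B→c3; C→c1; D→c2.
Only (A, c2) has each player best-responding; Nash payoffs (5, 1).
R earns 5 sequentially versus 5 at the Nash outcome: unchanged.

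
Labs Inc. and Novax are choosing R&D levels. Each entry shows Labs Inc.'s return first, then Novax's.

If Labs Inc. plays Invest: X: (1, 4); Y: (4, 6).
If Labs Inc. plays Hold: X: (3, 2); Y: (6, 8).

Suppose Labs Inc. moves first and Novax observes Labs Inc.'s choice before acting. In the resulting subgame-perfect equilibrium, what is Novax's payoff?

Backward induction with Labs Inc. moving first.
- Invest: Novax compares 4, 6 and picks Y; Labs Inc. would get 4.
- Hold: Novax compares 2, 8 and picks Y; Labs Inc. would get 6.
Maximizing over 4, 6, Labs Inc. chooses Hold. Subgame-perfect outcome: (Hold, Y) with payoffs (6, 8).

8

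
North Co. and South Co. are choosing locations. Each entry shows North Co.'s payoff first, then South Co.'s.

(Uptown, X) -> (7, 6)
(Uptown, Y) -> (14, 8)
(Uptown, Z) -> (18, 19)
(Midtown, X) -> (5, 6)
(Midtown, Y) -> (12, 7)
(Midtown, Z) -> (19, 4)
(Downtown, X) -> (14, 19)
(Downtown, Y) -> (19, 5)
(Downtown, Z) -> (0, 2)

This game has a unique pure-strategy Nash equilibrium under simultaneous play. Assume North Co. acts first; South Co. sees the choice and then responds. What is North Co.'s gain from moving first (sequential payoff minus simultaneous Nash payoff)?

Solve by backward induction (North Co. leads).
- Uptown → South Co. plays Z (best of 6, 8, 19); North Co. gets 18.
- Midtown → South Co. plays Y (best of 6, 7, 4); North Co. gets 12.
- Downtown → South Co. plays X (best of 19, 5, 2); North Co. gets 14.
Among 18, 12, 14, the best is 18 at Uptown. Subgame-perfect outcome: (Uptown, Z) with payoffs (18, 19).
Now find the simultaneous Nash equilibrium.
North Co.'s best replies: X→Downtown; Y→Downtown; Z→Midtown.
South Co.'s best replies: Uptown→Z; Midtown→Y; Downtown→X.
Only (Downtown, X) has each player best-responding; Nash payoffs (14, 19).
North Co.'s commitment gain: 18 − 14 = 4.

4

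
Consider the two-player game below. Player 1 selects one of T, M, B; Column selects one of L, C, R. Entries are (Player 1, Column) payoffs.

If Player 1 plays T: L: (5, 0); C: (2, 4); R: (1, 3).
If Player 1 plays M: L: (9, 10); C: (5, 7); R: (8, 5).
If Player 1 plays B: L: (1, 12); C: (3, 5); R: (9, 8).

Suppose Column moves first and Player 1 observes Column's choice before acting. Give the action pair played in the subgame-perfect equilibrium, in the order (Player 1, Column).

(M, L)

Solve by backward induction (Column leads).
- L → Player 1 plays M (best of 5, 9, 1); Column gets 10.
- C → Player 1 plays M (best of 2, 5, 3); Column gets 7.
- R → Player 1 plays B (best of 1, 8, 9); Column gets 8.
Among 10, 7, 8, the best is 10 at L. Subgame-perfect outcome: (M, L) with payoffs (9, 10).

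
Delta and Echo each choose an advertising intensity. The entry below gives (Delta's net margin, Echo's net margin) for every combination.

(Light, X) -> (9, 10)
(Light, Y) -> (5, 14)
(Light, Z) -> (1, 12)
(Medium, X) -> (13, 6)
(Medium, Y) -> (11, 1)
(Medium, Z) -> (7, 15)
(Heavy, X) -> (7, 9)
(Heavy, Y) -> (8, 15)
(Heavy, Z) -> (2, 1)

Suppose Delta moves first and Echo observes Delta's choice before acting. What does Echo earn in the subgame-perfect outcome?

Backward induction with Delta moving first.
- Light: Echo compares 10, 14, 12 and picks Y; Delta would get 5.
- Medium: Echo compares 6, 1, 15 and picks Z; Delta would get 7.
- Heavy: Echo compares 9, 15, 1 and picks Y; Delta would get 8.
Delta's induced payoffs are 5, 7, 8, so Delta commits to Heavy. Subgame-perfect outcome: (Heavy, Y) with payoffs (8, 15).

15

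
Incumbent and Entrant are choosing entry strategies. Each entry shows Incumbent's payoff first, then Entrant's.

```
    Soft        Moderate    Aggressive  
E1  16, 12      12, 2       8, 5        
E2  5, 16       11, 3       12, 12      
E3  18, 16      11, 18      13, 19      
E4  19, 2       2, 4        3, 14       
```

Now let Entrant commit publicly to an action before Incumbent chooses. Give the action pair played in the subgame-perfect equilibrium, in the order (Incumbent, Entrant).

(E3, Aggressive)

Solve by backward induction (Entrant leads).
- Soft: Incumbent compares 16, 5, 18, 19 and picks E4; Entrant would get 2.
- Moderate: Incumbent compares 12, 11, 11, 2 and picks E1; Entrant would get 2.
- Aggressive: Incumbent compares 8, 12, 13, 3 and picks E3; Entrant would get 19.
Entrant's induced payoffs are 2, 2, 19, so Entrant commits to Aggressive. Subgame-perfect outcome: (E3, Aggressive) with payoffs (13, 19).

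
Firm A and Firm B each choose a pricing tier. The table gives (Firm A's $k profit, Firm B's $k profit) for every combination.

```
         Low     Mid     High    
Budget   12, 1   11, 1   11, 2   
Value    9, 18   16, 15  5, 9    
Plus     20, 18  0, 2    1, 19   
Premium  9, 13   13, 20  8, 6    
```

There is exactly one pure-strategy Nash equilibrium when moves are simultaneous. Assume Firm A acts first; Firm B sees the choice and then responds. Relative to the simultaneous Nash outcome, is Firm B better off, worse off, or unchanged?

better off

Work backward from Firm B's decision.
- Budget: BR = High, leader payoff 11.
- Value: BR = Low, leader payoff 9.
- Plus: BR = High, leader payoff 1.
- Premium: BR = Mid, leader payoff 13.
Firm A's induced payoffs are 11, 9, 1, 13, so Firm A commits to Premium. Subgame-perfect outcome: (Premium, Mid) with payoffs (13, 20).
Now find the simultaneous Nash equilibrium.
Firm A's best replies: Low→Plus; Mid→Value; High→Budget.
Firm B's best replies: Budget→High; Value→Low; Plus→High; Premium→Mid.
Only (Budget, High) has each player best-responding; Nash payoffs (11, 2).
Firm B earns 20 sequentially versus 2 at the Nash outcome: better off.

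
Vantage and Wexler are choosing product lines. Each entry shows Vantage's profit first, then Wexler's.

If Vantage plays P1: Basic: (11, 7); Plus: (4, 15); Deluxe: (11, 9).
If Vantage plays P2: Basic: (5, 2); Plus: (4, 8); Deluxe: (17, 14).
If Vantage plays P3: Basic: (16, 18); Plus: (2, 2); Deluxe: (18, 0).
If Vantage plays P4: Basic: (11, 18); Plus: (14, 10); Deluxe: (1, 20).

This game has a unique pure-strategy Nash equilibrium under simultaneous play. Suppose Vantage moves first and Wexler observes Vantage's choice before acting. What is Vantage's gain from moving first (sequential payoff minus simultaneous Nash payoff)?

1

Backward induction with Vantage moving first.
- P1: BR = Plus, leader payoff 4.
- P2: BR = Deluxe, leader payoff 17.
- P3: BR = Basic, leader payoff 16.
- P4: BR = Deluxe, leader payoff 1.
Vantage's induced payoffs are 4, 17, 16, 1, so Vantage commits to P2. Subgame-perfect outcome: (P2, Deluxe) with payoffs (17, 14).
For the simultaneous game, intersect best replies.
Vantage's best replies: Basic→P3; Plus→P4; Deluxe→P3.
Wexler's best replies: P1→Plus; P2→Deluxe; P3→Basic; P4→Deluxe.
The unique mutual best reply is (P3, Basic), giving (16, 18).
Vantage's commitment gain: 17 − 16 = 1.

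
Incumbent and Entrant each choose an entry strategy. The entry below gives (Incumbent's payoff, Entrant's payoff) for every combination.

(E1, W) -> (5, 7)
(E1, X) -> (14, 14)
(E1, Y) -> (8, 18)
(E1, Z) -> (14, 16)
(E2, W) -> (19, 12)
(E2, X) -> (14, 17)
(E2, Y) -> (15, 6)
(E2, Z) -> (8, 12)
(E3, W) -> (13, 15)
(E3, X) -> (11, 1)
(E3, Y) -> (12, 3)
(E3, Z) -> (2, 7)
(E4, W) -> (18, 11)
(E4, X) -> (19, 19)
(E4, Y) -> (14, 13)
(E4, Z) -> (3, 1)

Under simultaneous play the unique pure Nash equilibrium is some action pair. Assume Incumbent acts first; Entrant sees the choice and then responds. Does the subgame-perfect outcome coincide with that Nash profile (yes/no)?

yes

Backward induction with Incumbent moving first.
- E1: Entrant compares 7, 14, 18, 16 and picks Y; Incumbent would get 8.
- E2: Entrant compares 12, 17, 6, 12 and picks X; Incumbent would get 14.
- E3: Entrant compares 15, 1, 3, 7 and picks W; Incumbent would get 13.
- E4: Entrant compares 11, 19, 13, 1 and picks X; Incumbent would get 19.
Incumbent's induced payoffs are 8, 14, 13, 19, so Incumbent commits to E4. Subgame-perfect outcome: (E4, X) with payoffs (19, 19).
Under simultaneous play:
Incumbent's best replies: W→E2; X→E4; Y→E2; Z→E1.
Entrant's best replies: E1→Y; E2→X; E3→W; E4→X.
The unique mutual best reply is (E4, X), giving (19, 19).
Sequential outcome (E4, X) coincides with the Nash profile (E4, X).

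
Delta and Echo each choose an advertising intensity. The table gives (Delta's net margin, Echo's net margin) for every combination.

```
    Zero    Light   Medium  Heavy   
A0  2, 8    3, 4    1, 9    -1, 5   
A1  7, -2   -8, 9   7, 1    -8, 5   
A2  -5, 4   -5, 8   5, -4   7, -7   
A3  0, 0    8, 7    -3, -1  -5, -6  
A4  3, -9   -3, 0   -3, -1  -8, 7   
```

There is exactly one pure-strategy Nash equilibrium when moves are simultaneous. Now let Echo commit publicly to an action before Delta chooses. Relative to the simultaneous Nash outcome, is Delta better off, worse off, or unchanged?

Work backward from Delta's decision.
- Zero: Delta compares 2, 7, -5, 0, 3 and picks A1; Echo would get -2.
- Light: Delta compares 3, -8, -5, 8, -3 and picks A3; Echo would get 7.
- Medium: Delta compares 1, 7, 5, -3, -3 and picks A1; Echo would get 1.
- Heavy: Delta compares -1, -8, 7, -5, -8 and picks A2; Echo would get -7.
Among -2, 7, 1, -7, the best is 7 at Light. Subgame-perfect outcome: (A3, Light) with payoffs (8, 7).
For the simultaneous game, intersect best replies.
Delta's best replies: Zero→A1; Light→A3; Medium→A1; Heavy→A2.
Echo's best replies: A0→Medium; A1→Light; A2→Light; A3→Light; A4→Heavy.
Only (A3, Light) has each player best-responding; Nash payoffs (8, 7).
Delta earns 8 sequentially versus 8 at the Nash outcome: unchanged.

unchanged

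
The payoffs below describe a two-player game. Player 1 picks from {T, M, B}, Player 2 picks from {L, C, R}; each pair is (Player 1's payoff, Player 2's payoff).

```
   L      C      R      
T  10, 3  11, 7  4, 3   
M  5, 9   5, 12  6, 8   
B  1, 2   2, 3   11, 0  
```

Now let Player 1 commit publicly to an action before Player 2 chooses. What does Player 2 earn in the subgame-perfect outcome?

Backward induction with Player 1 moving first.
- T: Player 2 compares 3, 7, 3 and picks C; Player 1 would get 11.
- M: Player 2 compares 9, 12, 8 and picks C; Player 1 would get 5.
- B: Player 2 compares 2, 3, 0 and picks C; Player 1 would get 2.
Among 11, 5, 2, the best is 11 at T. Subgame-perfect outcome: (T, C) with payoffs (11, 7).

7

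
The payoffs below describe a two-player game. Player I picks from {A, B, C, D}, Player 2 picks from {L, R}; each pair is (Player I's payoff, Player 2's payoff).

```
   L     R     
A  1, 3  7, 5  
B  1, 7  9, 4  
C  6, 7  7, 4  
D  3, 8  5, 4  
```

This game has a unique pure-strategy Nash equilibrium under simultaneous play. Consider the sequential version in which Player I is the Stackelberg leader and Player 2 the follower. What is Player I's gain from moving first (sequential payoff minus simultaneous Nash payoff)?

1

Work backward from Player 2's decision.
- A: BR = R, leader payoff 7.
- B: BR = L, leader payoff 1.
- C: BR = L, leader payoff 6.
- D: BR = L, leader payoff 3.
Maximizing over 7, 1, 6, 3, Player I chooses A. Subgame-perfect outcome: (A, R) with payoffs (7, 5).
Now find the simultaneous Nash equilibrium.
Player I's best replies: L→C; R→B.
Player 2's best replies: A→R; B→L; C→L; D→L.
The unique mutual best reply is (C, L), giving (6, 7).
Player I's commitment gain: 7 − 6 = 1.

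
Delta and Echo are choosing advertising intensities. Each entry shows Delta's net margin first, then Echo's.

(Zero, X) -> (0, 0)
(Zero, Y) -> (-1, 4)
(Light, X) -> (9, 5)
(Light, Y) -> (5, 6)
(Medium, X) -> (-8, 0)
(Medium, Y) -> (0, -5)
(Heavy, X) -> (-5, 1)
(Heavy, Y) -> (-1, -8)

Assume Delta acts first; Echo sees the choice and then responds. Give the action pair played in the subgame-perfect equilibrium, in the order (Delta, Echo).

Echo best-responds to each possible Delta move:
- Zero → Echo plays Y (best of 0, 4); Delta gets -1.
- Light → Echo plays Y (best of 5, 6); Delta gets 5.
- Medium → Echo plays X (best of 0, -5); Delta gets -8.
- Heavy → Echo plays X (best of 1, -8); Delta gets -5.
Delta's induced payoffs are -1, 5, -8, -5, so Delta commits to Light. Subgame-perfect outcome: (Light, Y) with payoffs (5, 6).

(Light, Y)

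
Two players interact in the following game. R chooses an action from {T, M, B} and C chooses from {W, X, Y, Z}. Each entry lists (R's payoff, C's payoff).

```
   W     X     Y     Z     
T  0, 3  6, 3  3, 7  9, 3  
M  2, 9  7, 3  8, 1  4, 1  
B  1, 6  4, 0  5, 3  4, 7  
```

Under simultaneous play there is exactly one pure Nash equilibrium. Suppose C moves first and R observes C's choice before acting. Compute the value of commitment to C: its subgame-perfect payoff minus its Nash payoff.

0

Work backward from R's decision.
- W: BR = M, leader payoff 9.
- X: BR = M, leader payoff 3.
- Y: BR = M, leader payoff 1.
- Z: BR = T, leader payoff 3.
C's induced payoffs are 9, 3, 1, 3, so C commits to W. Subgame-perfect outcome: (M, W) with payoffs (2, 9).
For the simultaneous game, intersect best replies.
R's best replies: W→M; X→M; Y→M; Z→T.
C's best replies: T→Y; M→W; B→Z.
The unique mutual best reply is (M, W), giving (2, 9).
C's commitment gain: 9 − 9 = 0.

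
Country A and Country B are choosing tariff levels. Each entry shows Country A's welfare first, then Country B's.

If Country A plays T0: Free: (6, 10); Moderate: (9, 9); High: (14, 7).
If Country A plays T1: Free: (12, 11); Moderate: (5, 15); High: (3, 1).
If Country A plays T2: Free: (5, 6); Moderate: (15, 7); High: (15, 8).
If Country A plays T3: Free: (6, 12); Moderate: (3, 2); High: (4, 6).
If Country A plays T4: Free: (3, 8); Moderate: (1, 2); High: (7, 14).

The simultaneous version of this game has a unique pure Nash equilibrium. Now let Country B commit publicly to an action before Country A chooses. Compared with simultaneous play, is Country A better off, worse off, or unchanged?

worse off

Solve by backward induction (Country B leads).
- Free → Country A plays T1 (best of 6, 12, 5, 6, 3); Country B gets 11.
- Moderate → Country A plays T2 (best of 9, 5, 15, 3, 1); Country B gets 7.
- High → Country A plays T2 (best of 14, 3, 15, 4, 7); Country B gets 8.
Maximizing over 11, 7, 8, Country B chooses Free. Subgame-perfect outcome: (T1, Free) with payoffs (12, 11).
For the simultaneous game, intersect best replies.
Country A's best replies: Free→T1; Moderate→T2; High→T2.
Country B's best replies: T0→Free; T1→Moderate; T2→High; T3→Free; T4→High.
The unique mutual best reply is (T2, High), giving (15, 8).
Country A earns 12 sequentially versus 15 at the Nash outcome: worse off.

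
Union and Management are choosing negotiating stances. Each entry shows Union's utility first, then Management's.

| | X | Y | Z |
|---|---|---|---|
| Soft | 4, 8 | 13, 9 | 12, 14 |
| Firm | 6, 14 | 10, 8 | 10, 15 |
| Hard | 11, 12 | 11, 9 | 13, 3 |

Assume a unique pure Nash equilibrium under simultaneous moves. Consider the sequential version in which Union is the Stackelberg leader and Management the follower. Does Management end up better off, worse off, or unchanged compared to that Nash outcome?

better off

Management best-responds to each possible Union move:
- Soft: BR = Z, leader payoff 12.
- Firm: BR = Z, leader payoff 10.
- Hard: BR = X, leader payoff 11.
Maximizing over 12, 10, 11, Union chooses Soft. Subgame-perfect outcome: (Soft, Z) with payoffs (12, 14).
Under simultaneous play:
Union's best replies: X→Hard; Y→Soft; Z→Hard.
Management's best replies: Soft→Z; Firm→Z; Hard→X.
The unique mutual best reply is (Hard, X), giving (11, 12).
Management earns 14 sequentially versus 12 at the Nash outcome: better off.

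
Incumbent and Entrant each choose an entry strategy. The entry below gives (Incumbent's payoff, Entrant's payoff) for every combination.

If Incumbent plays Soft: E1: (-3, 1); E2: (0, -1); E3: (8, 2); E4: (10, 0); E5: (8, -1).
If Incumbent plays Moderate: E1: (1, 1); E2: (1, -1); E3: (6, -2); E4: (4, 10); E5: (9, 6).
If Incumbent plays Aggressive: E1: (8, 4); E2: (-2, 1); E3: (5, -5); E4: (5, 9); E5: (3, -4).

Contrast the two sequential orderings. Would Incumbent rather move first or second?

If Incumbent leads: Entrant's best replies are Soft→E3, Moderate→E4, Aggressive→E4; Incumbent's induced payoffs 8, 4, 5; outcome (Soft, E3), payoffs (8, 2).
If Entrant leads: Incumbent's best replies are E1→Aggressive, E2→Moderate, E3→Soft, E4→Soft, E5→Moderate; Entrant's induced payoffs 4, -1, 2, 0, 6; outcome (Moderate, E5), payoffs (9, 6).
Incumbent gets 8 moving first and 9 moving second, so Incumbent prefers to move second.

second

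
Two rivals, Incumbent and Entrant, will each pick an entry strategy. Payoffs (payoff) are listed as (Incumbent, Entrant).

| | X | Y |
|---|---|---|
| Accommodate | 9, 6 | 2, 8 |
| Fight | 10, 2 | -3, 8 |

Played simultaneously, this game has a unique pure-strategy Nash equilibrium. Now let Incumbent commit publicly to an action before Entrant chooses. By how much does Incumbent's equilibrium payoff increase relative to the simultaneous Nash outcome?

0

Work backward from Entrant's decision.
- Accommodate: BR = Y, leader payoff 2.
- Fight: BR = Y, leader payoff -3.
Incumbent's induced payoffs are 2, -3, so Incumbent commits to Accommodate. Subgame-perfect outcome: (Accommodate, Y) with payoffs (2, 8).
Now find the simultaneous Nash equilibrium.
Incumbent's best replies: X→Fight; Y→Accommodate.
Entrant's best replies: Accommodate→Y; Fight→Y.
The unique mutual best reply is (Accommodate, Y), giving (2, 8).
Incumbent's commitment gain: 2 − 2 = 0.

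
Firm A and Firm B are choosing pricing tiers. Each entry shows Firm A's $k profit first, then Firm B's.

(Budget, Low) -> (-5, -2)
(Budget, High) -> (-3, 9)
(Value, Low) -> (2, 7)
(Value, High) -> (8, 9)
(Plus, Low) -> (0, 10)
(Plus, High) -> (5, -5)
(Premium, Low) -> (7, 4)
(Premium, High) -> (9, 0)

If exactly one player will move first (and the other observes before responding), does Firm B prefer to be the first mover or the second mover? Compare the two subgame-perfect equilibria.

second

If Firm A leads: Firm B's best replies are Budget→High, Value→High, Plus→Low, Premium→Low; Firm A's induced payoffs -3, 8, 0, 7; outcome (Value, High), payoffs (8, 9).
If Firm B leads: Firm A's best replies are Low→Premium, High→Premium; Firm B's induced payoffs 4, 0; outcome (Premium, Low), payoffs (7, 4).
Firm B gets 4 moving first and 9 moving second, so Firm B prefers to move second.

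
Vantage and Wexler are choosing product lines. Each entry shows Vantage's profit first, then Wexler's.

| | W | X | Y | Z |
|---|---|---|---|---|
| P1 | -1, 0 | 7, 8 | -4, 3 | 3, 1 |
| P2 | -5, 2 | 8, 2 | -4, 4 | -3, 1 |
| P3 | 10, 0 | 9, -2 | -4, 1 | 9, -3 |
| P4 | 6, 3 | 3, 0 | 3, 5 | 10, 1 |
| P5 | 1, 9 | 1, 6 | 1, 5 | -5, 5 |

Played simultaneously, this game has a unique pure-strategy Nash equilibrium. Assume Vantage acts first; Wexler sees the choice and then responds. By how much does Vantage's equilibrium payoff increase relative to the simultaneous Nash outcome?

4

Solve by backward induction (Vantage leads).
- P1: Wexler compares 0, 8, 3, 1 and picks X; Vantage would get 7.
- P2: Wexler compares 2, 2, 4, 1 and picks Y; Vantage would get -4.
- P3: Wexler compares 0, -2, 1, -3 and picks Y; Vantage would get -4.
- P4: Wexler compares 3, 0, 5, 1 and picks Y; Vantage would get 3.
- P5: Wexler compares 9, 6, 5, 5 and picks W; Vantage would get 1.
Maximizing over 7, -4, -4, 3, 1, Vantage chooses P1. Subgame-perfect outcome: (P1, X) with payoffs (7, 8).
Now find the simultaneous Nash equilibrium.
Vantage's best replies: W→P3; X→P3; Y→P4; Z→P4.
Wexler's best replies: P1→X; P2→Y; P3→Y; P4→Y; P5→W.
Only (P4, Y) has each player best-responding; Nash payoffs (3, 5).
Vantage's commitment gain: 7 − 3 = 4.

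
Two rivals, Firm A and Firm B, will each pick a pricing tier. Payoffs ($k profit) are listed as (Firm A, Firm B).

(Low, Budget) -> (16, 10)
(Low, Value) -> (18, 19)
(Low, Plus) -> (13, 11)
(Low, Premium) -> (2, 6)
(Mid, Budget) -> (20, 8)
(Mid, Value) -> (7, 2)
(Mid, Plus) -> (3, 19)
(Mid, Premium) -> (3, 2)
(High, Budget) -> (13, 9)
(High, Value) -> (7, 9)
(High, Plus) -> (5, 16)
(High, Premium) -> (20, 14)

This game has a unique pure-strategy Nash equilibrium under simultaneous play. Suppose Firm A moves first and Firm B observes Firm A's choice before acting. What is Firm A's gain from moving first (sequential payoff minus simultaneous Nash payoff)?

Firm B best-responds to each possible Firm A move:
- Low: BR = Value, leader payoff 18.
- Mid: BR = Plus, leader payoff 3.
- High: BR = Plus, leader payoff 5.
Maximizing over 18, 3, 5, Firm A chooses Low. Subgame-perfect outcome: (Low, Value) with payoffs (18, 19).
Under simultaneous play:
Firm A's best replies: Budget→Mid; Value→Low; Plus→Low; Premium→High.
Firm B's best replies: Low→Value; Mid→Plus; High→Plus.
The unique mutual best reply is (Low, Value), giving (18, 19).
Firm A's commitment gain: 18 − 18 = 0.

0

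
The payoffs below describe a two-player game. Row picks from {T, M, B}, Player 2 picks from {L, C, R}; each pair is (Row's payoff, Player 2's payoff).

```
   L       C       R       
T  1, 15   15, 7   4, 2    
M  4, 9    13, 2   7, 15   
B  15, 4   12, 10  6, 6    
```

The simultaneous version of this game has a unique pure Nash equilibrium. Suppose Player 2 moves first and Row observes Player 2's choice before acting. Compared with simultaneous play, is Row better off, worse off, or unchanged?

unchanged

Work backward from Row's decision.
- L: Row compares 1, 4, 15 and picks B; Player 2 would get 4.
- C: Row compares 15, 13, 12 and picks T; Player 2 would get 7.
- R: Row compares 4, 7, 6 and picks M; Player 2 would get 15.
Among 4, 7, 15, the best is 15 at R. Subgame-perfect outcome: (M, R) with payoffs (7, 15).
Now find the simultaneous Nash equilibrium.
Row's best replies: L→B; C→T; R→M.
Player 2's best replies: T→L; M→R; B→C.
Only (M, R) has each player best-responding; Nash payoffs (7, 15).
Row earns 7 sequentially versus 7 at the Nash outcome: unchanged.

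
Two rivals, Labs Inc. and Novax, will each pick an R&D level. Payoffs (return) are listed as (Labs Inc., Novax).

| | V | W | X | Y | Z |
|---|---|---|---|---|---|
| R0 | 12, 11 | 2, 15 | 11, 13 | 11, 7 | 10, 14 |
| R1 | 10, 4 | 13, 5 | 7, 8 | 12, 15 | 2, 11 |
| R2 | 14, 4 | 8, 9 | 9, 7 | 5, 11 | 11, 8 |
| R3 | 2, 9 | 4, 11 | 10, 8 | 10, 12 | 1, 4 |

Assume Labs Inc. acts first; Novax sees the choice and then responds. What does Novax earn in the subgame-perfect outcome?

Backward induction with Labs Inc. moving first.
- R0: Novax compares 11, 15, 13, 7, 14 and picks W; Labs Inc. would get 2.
- R1: Novax compares 4, 5, 8, 15, 11 and picks Y; Labs Inc. would get 12.
- R2: Novax compares 4, 9, 7, 11, 8 and picks Y; Labs Inc. would get 5.
- R3: Novax compares 9, 11, 8, 12, 4 and picks Y; Labs Inc. would get 10.
Labs Inc.'s induced payoffs are 2, 12, 5, 10, so Labs Inc. commits to R1. Subgame-perfect outcome: (R1, Y) with payoffs (12, 15).

15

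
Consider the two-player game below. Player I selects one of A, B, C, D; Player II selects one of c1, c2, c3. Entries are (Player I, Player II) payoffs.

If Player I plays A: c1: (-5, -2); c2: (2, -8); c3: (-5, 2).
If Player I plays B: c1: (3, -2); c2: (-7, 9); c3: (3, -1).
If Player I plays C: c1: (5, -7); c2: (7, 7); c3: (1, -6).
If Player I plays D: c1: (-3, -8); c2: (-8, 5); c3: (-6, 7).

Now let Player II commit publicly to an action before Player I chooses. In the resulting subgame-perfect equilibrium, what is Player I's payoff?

7

Work backward from Player I's decision.
- c1: BR = C, leader payoff -7.
- c2: BR = C, leader payoff 7.
- c3: BR = B, leader payoff -1.
Among -7, 7, -1, the best is 7 at c2. Subgame-perfect outcome: (C, c2) with payoffs (7, 7).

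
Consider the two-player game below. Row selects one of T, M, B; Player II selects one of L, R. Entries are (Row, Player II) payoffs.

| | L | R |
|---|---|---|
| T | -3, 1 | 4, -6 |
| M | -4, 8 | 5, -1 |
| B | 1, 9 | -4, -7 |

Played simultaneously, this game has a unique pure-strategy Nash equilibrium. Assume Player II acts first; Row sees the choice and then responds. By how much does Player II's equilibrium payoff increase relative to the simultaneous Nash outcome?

Solve by backward induction (Player II leads).
- L: BR = B, leader payoff 9.
- R: BR = M, leader payoff -1.
Maximizing over 9, -1, Player II chooses L. Subgame-perfect outcome: (B, L) with payoffs (1, 9).
Now find the simultaneous Nash equilibrium.
Row's best replies: L→B; R→M.
Player II's best replies: T→L; M→L; B→L.
Only (B, L) has each player best-responding; Nash payoffs (1, 9).
Player II's commitment gain: 9 − 9 = 0.

0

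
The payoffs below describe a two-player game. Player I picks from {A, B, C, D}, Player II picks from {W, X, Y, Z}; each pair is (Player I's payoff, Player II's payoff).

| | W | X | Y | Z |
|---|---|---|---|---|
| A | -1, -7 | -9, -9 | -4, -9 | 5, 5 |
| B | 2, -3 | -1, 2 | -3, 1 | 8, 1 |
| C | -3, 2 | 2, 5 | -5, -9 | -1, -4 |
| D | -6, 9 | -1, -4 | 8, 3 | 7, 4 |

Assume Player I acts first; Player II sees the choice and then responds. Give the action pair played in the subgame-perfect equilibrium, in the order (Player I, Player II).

Work backward from Player II's decision.
- A → Player II plays Z (best of -7, -9, -9, 5); Player I gets 5.
- B → Player II plays X (best of -3, 2, 1, 1); Player I gets -1.
- C → Player II plays X (best of 2, 5, -9, -4); Player I gets 2.
- D → Player II plays W (best of 9, -4, 3, 4); Player I gets -6.
Among 5, -1, 2, -6, the best is 5 at A. Subgame-perfect outcome: (A, Z) with payoffs (5, 5).

(A, Z)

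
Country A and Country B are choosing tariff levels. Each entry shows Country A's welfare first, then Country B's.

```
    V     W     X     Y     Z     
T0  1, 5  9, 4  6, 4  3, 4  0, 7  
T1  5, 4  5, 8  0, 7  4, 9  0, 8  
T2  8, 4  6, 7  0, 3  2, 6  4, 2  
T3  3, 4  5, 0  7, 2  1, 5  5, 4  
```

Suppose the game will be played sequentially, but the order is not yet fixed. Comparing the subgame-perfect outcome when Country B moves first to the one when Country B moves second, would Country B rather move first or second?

first

If Country A leads: Country B's best replies are T0→Z, T1→Y, T2→W, T3→Y; Country A's induced payoffs 0, 4, 6, 1; outcome (T2, W), payoffs (6, 7).
If Country B leads: Country A's best replies are V→T2, W→T0, X→T3, Y→T1, Z→T3; Country B's induced payoffs 4, 4, 2, 9, 4; outcome (T1, Y), payoffs (4, 9).
Country B gets 9 moving first and 7 moving second, so Country B prefers to move first.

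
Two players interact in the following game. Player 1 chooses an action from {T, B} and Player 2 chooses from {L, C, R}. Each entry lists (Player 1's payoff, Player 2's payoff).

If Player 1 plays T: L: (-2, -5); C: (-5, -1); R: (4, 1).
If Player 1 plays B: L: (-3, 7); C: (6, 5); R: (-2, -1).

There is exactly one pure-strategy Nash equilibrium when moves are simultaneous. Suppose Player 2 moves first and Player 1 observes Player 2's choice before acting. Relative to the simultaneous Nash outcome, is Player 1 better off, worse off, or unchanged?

Solve by backward induction (Player 2 leads).
- L → Player 1 plays T (best of -2, -3); Player 2 gets -5.
- C → Player 1 plays B (best of -5, 6); Player 2 gets 5.
- R → Player 1 plays T (best of 4, -2); Player 2 gets 1.
Among -5, 5, 1, the best is 5 at C. Subgame-perfect outcome: (B, C) with payoffs (6, 5).
Under simultaneous play:
Player 1's best replies: L→T; C→B; R→T.
Player 2's best replies: T→R; B→L.
The unique mutual best reply is (T, R), giving (4, 1).
Player 1 earns 6 sequentially versus 4 at the Nash outcome: better off.

better off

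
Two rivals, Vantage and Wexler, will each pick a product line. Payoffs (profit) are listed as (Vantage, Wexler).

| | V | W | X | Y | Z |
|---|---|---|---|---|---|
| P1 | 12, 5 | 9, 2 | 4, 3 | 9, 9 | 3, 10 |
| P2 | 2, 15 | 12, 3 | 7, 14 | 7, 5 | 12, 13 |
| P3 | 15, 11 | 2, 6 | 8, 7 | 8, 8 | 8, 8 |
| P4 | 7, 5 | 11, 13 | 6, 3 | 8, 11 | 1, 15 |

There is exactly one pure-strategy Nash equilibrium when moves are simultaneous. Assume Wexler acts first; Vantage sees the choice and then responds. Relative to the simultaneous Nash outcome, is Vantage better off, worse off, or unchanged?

worse off

Vantage best-responds to each possible Wexler move:
- V → Vantage plays P3 (best of 12, 2, 15, 7); Wexler gets 11.
- W → Vantage plays P2 (best of 9, 12, 2, 11); Wexler gets 3.
- X → Vantage plays P3 (best of 4, 7, 8, 6); Wexler gets 7.
- Y → Vantage plays P1 (best of 9, 7, 8, 8); Wexler gets 9.
- Z → Vantage plays P2 (best of 3, 12, 8, 1); Wexler gets 13.
Maximizing over 11, 3, 7, 9, 13, Wexler chooses Z. Subgame-perfect outcome: (P2, Z) with payoffs (12, 13).
Now find the simultaneous Nash equilibrium.
Vantage's best replies: V→P3; W→P2; X→P3; Y→P1; Z→P2.
Wexler's best replies: P1→Z; P2→V; P3→V; P4→Z.
Only (P3, V) has each player best-responding; Nash payoffs (15, 11).
Vantage earns 12 sequentially versus 15 at the Nash outcome: worse off.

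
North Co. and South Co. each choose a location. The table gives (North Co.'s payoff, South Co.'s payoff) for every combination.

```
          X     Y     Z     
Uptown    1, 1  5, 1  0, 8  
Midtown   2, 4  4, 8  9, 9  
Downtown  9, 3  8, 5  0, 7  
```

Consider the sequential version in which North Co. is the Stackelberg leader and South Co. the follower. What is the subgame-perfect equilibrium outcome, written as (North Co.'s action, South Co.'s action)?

(Midtown, Z)

South Co. best-responds to each possible North Co. move:
- Uptown: BR = Z, leader payoff 0.
- Midtown: BR = Z, leader payoff 9.
- Downtown: BR = Z, leader payoff 0.
Maximizing over 0, 9, 0, North Co. chooses Midtown. Subgame-perfect outcome: (Midtown, Z) with payoffs (9, 9).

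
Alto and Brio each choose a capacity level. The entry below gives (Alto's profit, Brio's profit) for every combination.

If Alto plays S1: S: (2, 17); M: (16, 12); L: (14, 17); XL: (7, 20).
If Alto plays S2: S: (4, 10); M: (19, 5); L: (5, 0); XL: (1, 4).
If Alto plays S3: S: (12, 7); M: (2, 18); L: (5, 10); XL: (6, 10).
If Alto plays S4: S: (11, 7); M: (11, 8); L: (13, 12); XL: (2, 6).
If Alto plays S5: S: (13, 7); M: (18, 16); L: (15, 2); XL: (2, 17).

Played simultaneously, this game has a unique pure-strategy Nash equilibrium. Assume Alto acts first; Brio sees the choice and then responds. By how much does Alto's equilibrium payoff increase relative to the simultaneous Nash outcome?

Solve by backward induction (Alto leads).
- S1: Brio compares 17, 12, 17, 20 and picks XL; Alto would get 7.
- S2: Brio compares 10, 5, 0, 4 and picks S; Alto would get 4.
- S3: Brio compares 7, 18, 10, 10 and picks M; Alto would get 2.
- S4: Brio compares 7, 8, 12, 6 and picks L; Alto would get 13.
- S5: Brio compares 7, 16, 2, 17 and picks XL; Alto would get 2.
Among 7, 4, 2, 13, 2, the best is 13 at S4. Subgame-perfect outcome: (S4, L) with payoffs (13, 12).
Under simultaneous play:
Alto's best replies: S→S5; M→S2; L→S5; XL→S1.
Brio's best replies: S1→XL; S2→S; S3→M; S4→L; S5→XL.
Only (S1, XL) has each player best-responding; Nash payoffs (7, 20).
Alto's commitment gain: 13 − 7 = 6.

6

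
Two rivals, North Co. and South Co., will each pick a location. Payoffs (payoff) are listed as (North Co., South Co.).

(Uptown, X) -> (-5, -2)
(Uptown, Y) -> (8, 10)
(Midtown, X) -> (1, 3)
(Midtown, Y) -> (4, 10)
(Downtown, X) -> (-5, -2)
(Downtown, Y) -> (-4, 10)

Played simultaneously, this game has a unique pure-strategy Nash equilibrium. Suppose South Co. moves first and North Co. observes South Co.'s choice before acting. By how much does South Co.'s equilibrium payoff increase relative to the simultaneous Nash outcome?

Backward induction with South Co. moving first.
- X: North Co. compares -5, 1, -5 and picks Midtown; South Co. would get 3.
- Y: North Co. compares 8, 4, -4 and picks Uptown; South Co. would get 10.
South Co.'s induced payoffs are 3, 10, so South Co. commits to Y. Subgame-perfect outcome: (Uptown, Y) with payoffs (8, 10).
For the simultaneous game, intersect best replies.
North Co.'s best replies: X→Midtown; Y→Uptown.
South Co.'s best replies: Uptown→Y; Midtown→Y; Downtown→Y.
The unique mutual best reply is (Uptown, Y), giving (8, 10).
South Co.'s commitment gain: 10 − 10 = 0.

0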